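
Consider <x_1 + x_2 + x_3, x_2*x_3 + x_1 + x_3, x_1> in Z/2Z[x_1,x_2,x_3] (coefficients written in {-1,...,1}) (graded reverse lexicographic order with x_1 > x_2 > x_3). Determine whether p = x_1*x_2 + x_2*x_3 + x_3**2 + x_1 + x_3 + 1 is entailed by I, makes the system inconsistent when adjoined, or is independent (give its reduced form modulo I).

x_1*x_2 + x_2*x_3 + x_3**2 + x_1 + x_3 + 1 is independent of I; its normal form modulo I is x_3 + 1.

First compute the reduced Gröbner basis of I by Buchberger's algorithm.
f_1 = x_1 + x_2 + x_3, LT = x_1.
f_2 = x_2*x_3 + x_1 + x_3, LT = x_2*x_3.
f_3 = x_1, LT = x_1.

S(f_1,f_2): leading monomials are coprime, so the S-polynomial reduces to 0 (Buchberger's first criterion).
S(f_1,f_3): lcm = x_1. S = x_2 + x_3.
  leading term x_2: no divisor's leading term divides it; move x_2 to the remainder.
  leading term x_3: no divisor's leading term divides it; move x_3 to the remainder.
  remainder x_2 + x_3 ≠ 0; add h_4 = x_2 + x_3 to the basis.

S(f_2,f_3): leading monomials are coprime, so the S-polynomial reduces to 0 (Buchberger's first criterion).
S(f_1,h_4): leading monomials are coprime, so the S-polynomial reduces to 0 (Buchberger's first criterion).
S(f_2,h_4): lcm = x_2*x_3. S = x_3**2 + x_1 + x_3.
  leading term x_3**2: no divisor's leading term divides it; move x_3**2 to the remainder.
  leading term x_1: subtract (1)·f_1 from x_1 + x_3 → x_2
  leading term x_2: subtract (1)·h_4 from x_2 → x_3
  leading term x_3: no divisor's leading term divides it; move x_3 to the remainder.
  remainder x_3**2 + x_3 ≠ 0; add h_5 = x_3**2 + x_3 to the basis.

S(f_3,h_4): leading monomials are coprime, so the S-polynomial reduces to 0 (Buchberger's first criterion).
S(f_1,h_5): leading monomials are coprime, so the S-polynomial reduces to 0 (Buchberger's first criterion).
S(f_2,h_5): lcm = x_2*x_3**2. S = x_1*x_3 + x_2*x_3 + x_3**2.
  leading term x_1*x_3: subtract (x_3)·f_1 from x_1*x_3 + x_2*x_3 + x_3**2 → 0
  remainder 0.

S(f_3,h_5): leading monomials are coprime, so the S-polynomial reduces to 0 (Buchberger's first criterion).
S(h_4,h_5): leading monomials are coprime, so the S-polynomial reduces to 0 (Buchberger's first criterion).
Every S-polynomial of the final basis reduces to 0, so we have a Gröbner basis.
Inter-reduce: drop elements whose leading term is divisible by another's, tail-reduce, and make monic.
Reduced Gröbner basis: {x_3**2 + x_3, x_1, x_2 + x_3}.
Label its elements g_1 = x_3**2 + x_3, g_2 = x_1, g_3 = x_2 + x_3.

Reduce p = x_1*x_2 + x_2*x_3 + x_3**2 + x_1 + x_3 + 1 modulo G:
  leading term x_1*x_2: subtract (x_2)·g_2 from x_1*x_2 + x_2*x_3 + x_3**2 + x_1 + x_3 + 1 → x_2*x_3 + x_3**2 + x_1 + x_3 + 1
  leading term x_2*x_3: subtract (x_3)·g_3 from x_2*x_3 + x_3**2 + x_1 + x_3 + 1 → x_1 + x_3 + 1
  leading term x_1: subtract (1)·g_2 from x_1 + x_3 + 1 → x_3 + 1
  leading term x_3: no divisor's leading term divides it; move x_3 to the remainder.
  leading term 1: no divisor's leading term divides it; move 1 to the remainder.
  normal form = x_3 + 1.
The normal form is nonzero, so p ∉ I. Since p minus its normal form lies in I, I + (p) = I + (r) where r = x_3 + 1; decide whether this ideal is the whole ring.
Run Buchberger on G together with r (pairs among the g_i already reduce to 0 since G is a Gröbner basis):
g_1 = x_3**2 + x_3, LT = x_3**2.
g_2 = x_1, LT = x_1.
g_3 = x_2 + x_3, LT = x_2.
r = x_3 + 1, LT = x_3.

S(g_1,g_2): leading monomials are coprime, so the S-polynomial reduces to 0 (Buchberger's first criterion).
S(g_1,g_3): leading monomials are coprime, so the S-polynomial reduces to 0 (Buchberger's first criterion).
S(g_1,r): lcm = x_3**2. S = 0.
  remainder 0.

S(g_2,g_3): leading monomials are coprime, so the S-polynomial reduces to 0 (Buchberger's first criterion).
S(g_2,r): leading monomials are coprime, so the S-polynomial reduces to 0 (Buchberger's first criterion).
S(g_3,r): leading monomials are coprime, so the S-polynomial reduces to 0 (Buchberger's first criterion).
Every S-polynomial of the final basis reduces to 0, so we have a Gröbner basis.
Inter-reduce: drop elements whose leading term is divisible by another's, tail-reduce, and make monic.
Reduced Gröbner basis: {x_1, x_2 + 1, x_3 + 1}.
The reduced Gröbner basis of I + (p) is {x_1, x_2 + 1, x_3 + 1} ≠ {1}, a proper ideal, so the enlarged system stays consistent: p is independent of I, with normal form x_3 + 1.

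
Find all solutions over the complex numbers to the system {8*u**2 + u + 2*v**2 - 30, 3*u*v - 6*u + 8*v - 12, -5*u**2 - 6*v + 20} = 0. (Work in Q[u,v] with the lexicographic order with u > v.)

Compute a lex Gröbner basis by Buchberger's algorithm.
f_1 = 8*u**2 + u + 2*v**2 - 30, LT = u**2.
f_2 = 3*u*v - 6*u + 8*v - 12, LT = u*v.
f_3 = -5*u**2 - 6*v + 20, LT = u**2.

S(f_1,f_2): lcm = u**2*v. S = 2*u**2 - 61/24*u*v + 4*u + 1/4*v**3 - 15/4*v.
  leading term u**2: subtract (1/4)·f_1 from 2*u**2 - 61/24*u*v + 4*u + 1/4*v**3 - 15/4*v → -61/24*u*v + 15/4*u + 1/4*v**3 - 1/2*v**2 - 15/4*v + 15/2
  leading term u*v: subtract (-61/72)·f_2 from -61/24*u*v + 15/4*u + 1/4*v**3 - 1/2*v**2 - 15/4*v + 15/2 → -4/3*u + 1/4*v**3 - 1/2*v**2 + 109/36*v - 8/3
  leading term u: no divisor's leading term divides it; move -4/3*u to the remainder.
  leading term v**3: no divisor's leading term divides it; move 1/4*v**3 to the remainder.
  leading term v**2: no divisor's leading term divides it; move -1/2*v**2 to the remainder.
  leading term v: no divisor's leading term divides it; move 109/36*v to the remainder.
  leading term 1: no divisor's leading term divides it; move -8/3 to the remainder.
  remainder -4/3*u + 1/4*v**3 - 1/2*v**2 + 109/36*v - 8/3 ≠ 0; add h_4 = -4/3*u + 1/4*v**3 - 1/2*v**2 + 109/36*v - 8/3 to the basis.

S(f_1,f_3): lcm = u**2. S = 1/8*u + 1/4*v**2 - 6/5*v + 1/4.
  leading term u: subtract (-3/32)·h_4 from 1/8*u + 1/4*v**2 - 6/5*v + 1/4 → 3/128*v**3 + 13/64*v**2 - 1759/1920*v
  leading term v**3: no divisor's leading term divides it; move 3/128*v**3 to the remainder.
  leading term v**2: no divisor's leading term divides it; move 13/64*v**2 to the remainder.
  leading term v: no divisor's leading term divides it; move -1759/1920*v to the remainder.
  remainder 3/128*v**3 + 13/64*v**2 - 1759/1920*v ≠ 0; add h_5 = 3/128*v**3 + 13/64*v**2 - 1759/1920*v to the basis.

S(f_2,f_3): lcm = u**2*v. S = -2*u**2 + 8/3*u*v - 4*u - 6/5*v**2 + 4*v.
  leading term u**2: subtract (-1/4)·f_1 from -2*u**2 + 8/3*u*v - 4*u - 6/5*v**2 + 4*v → 8/3*u*v - 15/4*u - 7/10*v**2 + 4*v - 15/2
  leading term u*v: subtract (8/9)·f_2 from 8/3*u*v - 15/4*u - 7/10*v**2 + 4*v - 15/2 → 19/12*u - 7/10*v**2 - 28/9*v + 19/6
  leading term u: subtract (-19/16)·h_4 from 19/12*u - 7/10*v**2 - 28/9*v + 19/6 → 19/64*v**3 - 207/160*v**2 + 31/64*v
  leading term v**3: subtract (38/3)·h_5 from 19/64*v**3 - 207/160*v**2 + 31/64*v → -58/15*v**2 + 544/45*v
  leading term v**2: no divisor's leading term divides it; move -58/15*v**2 to the remainder.
  leading term v: no divisor's leading term divides it; move 544/45*v to the remainder.
  remainder -58/15*v**2 + 544/45*v ≠ 0; add h_6 = -58/15*v**2 + 544/45*v to the basis.

S(f_2,h_5): lcm = u*v**3. S = -32/3*u*v**2 + 1759/45*u*v + 8/3*v**3 - 4*v**2.
  leading term u*v**2: subtract (-32/9*v)·f_2 from -32/3*u*v**2 + 1759/45*u*v + 8/3*v**3 - 4*v**2 → 799/45*u*v + 8/3*v**3 + 220/9*v**2 - 128/3*v
  leading term u*v: subtract (799/135)·f_2 from 799/45*u*v + 8/3*v**3 + 220/9*v**2 - 128/3*v → 1598/45*u + 8/3*v**3 + 220/9*v**2 - 12152/135*v + 3196/45
  leading term u: subtract (-799/30)·h_4 from 1598/45*u + 8/3*v**3 + 220/9*v**2 - 12152/135*v + 3196/45 → 373/40*v**3 + 2003/180*v**2 - 75/8*v
  leading term v**3: subtract (5968/15)·h_5 from 373/40*v**3 + 2003/180*v**2 - 75/8*v → -3136/45*v**2 + 79904/225*v
  leading term v**2: subtract (1568/87)·h_6 from -3136/45*v**2 + 79904/225*v → 2686688/19575*v
  leading term v: no divisor's leading term divides it; move 2686688/19575*v to the remainder.
  remainder 2686688/19575*v ≠ 0; add h_7 = 2686688/19575*v to the basis.

The other S-polynomials (S(f_1,h_4), S(f_2,h_4), S(f_3,h_4), S(f_1,h_5), S(f_3,h_5), S(h_4,h_5), S(f_1,h_6), S(f_2,h_6), S(f_3,h_6), S(h_4,h_6), S(h_5,h_6), S(f_1,h_7), S(f_2,h_7), S(f_3,h_7), S(h_4,h_7), S(h_5,h_7), S(h_6,h_7)) all reduce to 0 modulo the current basis, so we have a Gröbner basis.
Inter-reduce: drop elements whose leading term is divisible by another's, tail-reduce, and make monic.
Reduced Gröbner basis: {u + 2, v}.

Elimination: the polynomial v lies in the elimination ideal for v, so v ∈ {0}. For each such v, the remaining basis elements (now univariate) give the rest of the solution.
  v = 0: the earlier basis element becomes u + 2 = 0, giving u = -2 — point (-2, 0).
Each listed point satisfies every original equation (direct substitution).
Zero-dimensionality of the ideal guarantees finitely many solutions over ℂ.

{(-2, 0)}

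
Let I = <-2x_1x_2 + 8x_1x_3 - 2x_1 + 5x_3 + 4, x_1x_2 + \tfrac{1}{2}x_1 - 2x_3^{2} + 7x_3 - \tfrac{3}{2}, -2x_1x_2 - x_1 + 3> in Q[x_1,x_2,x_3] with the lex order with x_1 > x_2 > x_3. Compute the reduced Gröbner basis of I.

G = {x_1 + \tfrac{13}{27}x_3 - 1, x_2 + \tfrac{39}{37}x_3 - 1, x_3^{2} - \tfrac{7}{2}x_3}

f_1 = -2x_1x_2 + 8x_1x_3 - 2x_1 + 5x_3 + 4, LT = x_1x_2.
f_2 = x_1x_2 + \tfrac{1}{2}x_1 - 2x_3^{2} + 7x_3 - \tfrac{3}{2}, LT = x_1x_2.
f_3 = -2x_1x_2 - x_1 + 3, LT = x_1x_2.

S(f_1,f_2): lcm = x_1x_2. S = -4x_1x_3 + \tfrac{1}{2}x_1 + 2x_3^{2} - \tfrac{19}{2}x_3 - \tfrac{1}{2}.
  reduce S modulo (f_1, f_2, f_3):
  remainder -4x_1x_3 + \tfrac{1}{2}x_1 + 2x_3^{2} - \tfrac{19}{2}x_3 - \tfrac{1}{2} ≠ 0; add g_4 = -4x_1x_3 + \tfrac{1}{2}x_1 + 2x_3^{2} - \tfrac{19}{2}x_3 - \tfrac{1}{2} to the basis.

S(f_1,f_3): lcm = x_1x_2. S = -4x_1x_3 + \tfrac{1}{2}x_1 - \tfrac{5}{2}x_3 - \tfrac{1}{2}.
  reduce S modulo (f_1, f_2, f_3, g_4):
  remainder -2x_3^{2} + 7x_3 ≠ 0; add g_5 = -2x_3^{2} + 7x_3 to the basis.

S(f_1,g_4): lcm = x_1x_2x_3. S = \tfrac{1}{8}x_1x_2 - 4x_1x_3^{2} + x_1x_3 + \tfrac{1}{2}x_2x_3^{2} - \tfrac{19}{8}x_2x_3 - \tfrac{1}{8}x_2 - \tfrac{5}{2}x_3^{2} - 2x_3.
  reduce S modulo (f_1, f_2, f_3, g_4, g_5):
  remainder -\tfrac{5}{8}x_2x_3 - \tfrac{1}{8}x_2 - \tfrac{29}{16}x_3 + \tfrac{1}{8} ≠ 0; add g_6 = -\tfrac{5}{8}x_2x_3 - \tfrac{1}{8}x_2 - \tfrac{29}{16}x_3 + \tfrac{1}{8} to the basis.

S(g_4,g_5): lcm = x_1x_3^{2}. S = \tfrac{27}{8}x_1x_3 - \tfrac{1}{2}x_3^{3} + \tfrac{19}{8}x_3^{2} + \tfrac{1}{8}x_3.
  reduce S modulo (f_1, f_2, f_3, g_4, g_5, g_6):
  remainder \tfrac{27}{64}x_1 + \tfrac{13}{64}x_3 - \tfrac{27}{64} ≠ 0; add g_7 = \tfrac{27}{64}x_1 + \tfrac{13}{64}x_3 - \tfrac{27}{64} to the basis.

S(g_5,g_6): lcm = x_2x_3^{2}. S = -\tfrac{37}{10}x_2x_3 - \tfrac{29}{10}x_3^{2} + \tfrac{1}{5}x_3.
  reduce S modulo (f_1, f_2, f_3, g_4, g_5, g_6, g_7):
  remainder \tfrac{37}{50}x_2 + \tfrac{39}{50}x_3 - \tfrac{37}{50} ≠ 0; add g_8 = \tfrac{37}{50}x_2 + \tfrac{39}{50}x_3 - \tfrac{37}{50} to the basis.

The other S-polynomials (S(f_2,f_3), S(f_2,g_4), S(f_3,g_4), S(f_1,g_5), S(f_2,g_5), S(f_3,g_5), S(f_1,g_6), S(f_2,g_6), S(f_3,g_6), S(g_4,g_6), S(f_1,g_7), S(f_2,g_7), S(f_3,g_7), S(g_4,g_7), S(g_5,g_7), S(g_6,g_7), S(f_1,g_8), S(f_2,g_8), S(f_3,g_8), S(g_4,g_8), S(g_5,g_8), S(g_6,g_8), S(g_7,g_8)) all reduce to 0 modulo the current basis, so we have a Gröbner basis.
Inter-reduce: drop elements whose leading term is divisible by another's, tail-reduce, and make monic.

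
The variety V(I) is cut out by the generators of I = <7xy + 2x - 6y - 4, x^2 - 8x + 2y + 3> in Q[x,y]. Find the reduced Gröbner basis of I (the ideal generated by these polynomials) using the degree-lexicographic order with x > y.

G = {x^2 - 8x + 2y + 3, xy + 2/7x - 6/7y - 4/7, y^2 + 8/49x - 125/98y - 79/49}

f_1 = 7xy + 2x - 6y - 4, LT = xy.
f_2 = x^2 - 8x + 2y + 3, LT = x^2.

S(f_1,f_2): lcm = x^2y. S = 2/7x^2 + 50/7xy - 2y^2 - 4/7x - 3y.
  leading term x^2: subtract (2/7)·f_2 from 2/7x^2 + 50/7xy - 2y^2 - 4/7x - 3y → 50/7xy - 2y^2 + 12/7x - 25/7y - 6/7
  leading term xy: subtract (50/49)·f_1 from 50/7xy - 2y^2 + 12/7x - 25/7y - 6/7 → -2y^2 - 16/49x + 125/49y + 158/49
  leading term y^2: no divisor's leading term divides it; move -2y^2 to the remainder.
  leading term x: no divisor's leading term divides it; move -16/49x to the remainder.
  leading term y: no divisor's leading term divides it; move 125/49y to the remainder.
  leading term 1: no divisor's leading term divides it; move 158/49 to the remainder.
  remainder -2y^2 - 16/49x + 125/49y + 158/49 ≠ 0; add g_3 = -2y^2 - 16/49x + 125/49y + 158/49 to the basis.

S(f_1,g_3): lcm = xy^2. S = -8/49x^2 + 153/98xy - 6/7y^2 + 79/49x - 4/7y.
  leading term x^2: subtract (-8/49)·f_2 from -8/49x^2 + 153/98xy - 6/7y^2 + 79/49x - 4/7y → 153/98xy - 6/7y^2 + 15/49x - 12/49y + 24/49
  leading term xy: subtract (153/686)·f_1 from 153/98xy - 6/7y^2 + 15/49x - 12/49y + 24/49 → -6/7y^2 - 48/343x + 375/343y + 474/343
  leading term y^2: subtract (3/7)·g_3 from -6/7y^2 - 48/343x + 375/343y + 474/343 → 0
  remainder 0.

S(f_2,g_3): leading monomials are coprime, so the S-polynomial reduces to 0 (Buchberger's first criterion).
Every S-polynomial of the final basis reduces to 0, so we have a Gröbner basis.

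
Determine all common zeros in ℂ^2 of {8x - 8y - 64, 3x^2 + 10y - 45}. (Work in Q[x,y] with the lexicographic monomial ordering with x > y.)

{(-25/3, -49/3), (5, -3)}

Compute a lex Gröbner basis by Buchberger's algorithm.
f_1 = 8x - 8y - 64, LT = x.
f_2 = 3x^2 + 10y - 45, LT = x^2.

S(f_1,f_2): lcm = x^2. S = -xy - 8x - 10/3y + 15.
  leading term xy: subtract (-1/8y)·f_1 from -xy - 8x - 10/3y + 15 → -8x - y^2 - 34/3y + 15
  leading term x: subtract (-1)·f_1 from -8x - y^2 - 34/3y + 15 → -y^2 - 58/3y - 49
  leading term y^2: no divisor's leading term divides it; move -y^2 to the remainder.
  leading term y: no divisor's leading term divides it; move -58/3y to the remainder.
  leading term 1: no divisor's leading term divides it; move -49 to the remainder.
  remainder -y^2 - 58/3y - 49 ≠ 0; add h_3 = -y^2 - 58/3y - 49 to the basis.

The other S-polynomials (S(f_1,h_3), S(f_2,h_3)) all reduce to 0 modulo the current basis, so we have a Gröbner basis.
Inter-reduce: drop elements whose leading term is divisible by another's, tail-reduce, and make monic.
Reduced Gröbner basis: {x - y - 8, y^2 + 58/3y + 49}.

Elimination: the polynomial y^2 + 58/3y + 49 lies in the elimination ideal for y, so y ∈ {-49/3, -3}. For each such y, the remaining basis elements (now univariate) give the rest of the solution.
  y = -49/3: the earlier basis element becomes x + 25/3 = 0, giving x = -25/3 — point (-25/3, -49/3).
  y = -3: the earlier basis element becomes x - 5 = 0, giving x = 5 — point (5, -3).
Check: every point annihilates each of the original generators.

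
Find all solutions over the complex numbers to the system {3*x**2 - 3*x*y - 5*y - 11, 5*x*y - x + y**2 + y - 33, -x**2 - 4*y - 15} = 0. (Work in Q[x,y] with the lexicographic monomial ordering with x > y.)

Compute a lex Gröbner basis by Buchberger's algorithm.
f_1 = 3*x**2 - 3*x*y - 5*y - 11, LT = x**2.
f_2 = 5*x*y - x + y**2 + y - 33, LT = x*y.
f_3 = -x**2 - 4*y - 15, LT = x**2.

S(f_1,f_2): lcm = x**2*y. S = 1/5*x**2 - 6/5*x*y**2 - 1/5*x*y + 33/5*x - 5/3*y**2 - 11/3*y.
  reduce S modulo (f_1, f_2, f_3):
  remainder 819/125*x + 6/25*y**3 - 517/375*y**2 - 4202/375*y - 319/375 ≠ 0; add h_4 = 819/125*x + 6/25*y**3 - 517/375*y**2 - 4202/375*y - 319/375 to the basis.

S(f_1,f_3): lcm = x**2. S = -x*y - 17/3*y - 56/3.
  reduce S modulo (f_1, f_2, f_3, h_4):
  remainder 2/273*y**3 + 388/2457*y**2 - 14272/2457*y - 62144/2457 ≠ 0; add h_5 = 2/273*y**3 + 388/2457*y**2 - 14272/2457*y - 62144/2457 to the basis.

S(f_2,f_3): lcm = x**2*y. S = -1/5*x**2 + 1/5*x*y**2 + 1/5*x*y - 33/5*x - 4*y**2 - 15*y.
  reduce S modulo (f_1, f_2, f_3, h_4, h_5):
  remainder -88/9*y**2 + 1210/9*y + 6248/9 ≠ 0; add h_6 = -88/9*y**2 + 1210/9*y + 6248/9 to the basis.

S(f_2,h_5): lcm = x*y**3. S = -979/45*x*y**2 + 7136/9*x*y + 31072/9*x + 1/5*y**4 + 1/5*y**3 - 33/5*y**2.
  reduce S modulo (f_1, f_2, f_3, h_4, h_5, h_6):
  remainder -97097/2*y - 194194 ≠ 0; add h_7 = -97097/2*y - 194194 to the basis.

The other S-polynomials (S(f_1,h_4), S(f_2,h_4), S(f_3,h_4), S(f_1,h_5), S(f_3,h_5), S(h_4,h_5), S(f_1,h_6), S(f_2,h_6), S(f_3,h_6), S(h_4,h_6), S(h_5,h_6), S(f_1,h_7), S(f_2,h_7), S(f_3,h_7), S(h_4,h_7), S(h_5,h_7), S(h_6,h_7)) all reduce to 0 modulo the current basis, so we have a Gröbner basis.
Inter-reduce: drop elements whose leading term is divisible by another's, tail-reduce, and make monic.
Reduced Gröbner basis: {x + 1, y + 4}.

From the last basis element, y + 4 = 0, so y takes values in {-4}. Each choice, substituted upward through the basis, yields the corresponding point(s) of the solution set.
  y = -4: the earlier basis element becomes x + 1 = 0, giving x = -1 — point (-1, -4).

{(-1, -4)}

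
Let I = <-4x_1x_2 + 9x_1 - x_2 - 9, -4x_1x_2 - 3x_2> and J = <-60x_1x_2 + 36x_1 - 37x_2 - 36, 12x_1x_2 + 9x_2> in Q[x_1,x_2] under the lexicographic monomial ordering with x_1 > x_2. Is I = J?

Yes, the ideals are equal.

Equality of ideals is decidable: compute both reduced Gröbner bases (unique for the ordering) and check whether they agree.
Buchberger on the first generating set:
f_1 = -4x_1x_2 + 9x_1 - x_2 - 9, LT = x_1x_2.
f_2 = -4x_1x_2 - 3x_2, LT = x_1x_2.

S(f_1,f_2): lcm = x_1x_2. S = -9/4x_1 - 1/2x_2 + 9/4.
  reduce S modulo (f_1, f_2):
  remainder -9/4x_1 - 1/2x_2 + 9/4 ≠ 0; add g_3 = -9/4x_1 - 1/2x_2 + 9/4 to the basis.

S(f_1,g_3): lcm = x_1x_2. S = -9/4x_1 - 2/9x_2^2 + 5/4x_2 + 9/4.
  reduce S modulo (f_1, f_2, g_3):
  remainder -2/9x_2^2 + 7/4x_2 ≠ 0; add g_4 = -2/9x_2^2 + 7/4x_2 to the basis.

The other S-polynomials (S(f_2,g_3), S(f_1,g_4), S(f_2,g_4), S(g_3,g_4)) all reduce to 0 modulo the current basis, so we have a Gröbner basis.
Inter-reduce: drop elements whose leading term is divisible by another's, tail-reduce, and make monic.
Reduced Gröbner basis: {x_1 + 2/9x_2 - 1, x_2^2 - 63/8x_2}.

Buchberger on the second generating set:
h_1 = -60x_1x_2 + 36x_1 - 37x_2 - 36, LT = x_1x_2.
h_2 = 12x_1x_2 + 9x_2, LT = x_1x_2.

S(h_1,h_2): lcm = x_1x_2. S = -3/5x_1 - 2/15x_2 + 3/5.
  reduce S modulo (h_1, h_2):
  remainder -3/5x_1 - 2/15x_2 + 3/5 ≠ 0; add k_3 = -3/5x_1 - 2/15x_2 + 3/5 to the basis.

S(h_1,k_3): lcm = x_1x_2. S = -3/5x_1 - 2/9x_2^2 + 97/60x_2 + 3/5.
  reduce S modulo (h_1, h_2, k_3):
  remainder -2/9x_2^2 + 7/4x_2 ≠ 0; add k_4 = -2/9x_2^2 + 7/4x_2 to the basis.

The other S-polynomials (S(h_2,k_3), S(h_1,k_4), S(h_2,k_4), S(k_3,k_4)) all reduce to 0 modulo the current basis, so we have a Gröbner basis.
Inter-reduce: drop elements whose leading term is divisible by another's, tail-reduce, and make monic.
Reduced Gröbner basis: {x_1 + 2/9x_2 - 1, x_2^2 - 63/8x_2}.

These coincide, so the ideals are equal.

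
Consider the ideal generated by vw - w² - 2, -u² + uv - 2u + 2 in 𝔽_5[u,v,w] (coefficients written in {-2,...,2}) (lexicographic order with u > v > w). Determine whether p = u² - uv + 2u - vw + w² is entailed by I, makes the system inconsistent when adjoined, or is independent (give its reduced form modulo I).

u² - uv + 2u - vw + w² lies in I (it reduces to 0).

First compute the reduced Gröbner basis of I by Buchberger's algorithm.
f_1 = vw - w² - 2, LT = vw.
f_2 = -u² + uv - 2u + 2, LT = u².

The S-polynomials (S(f_1,f_2)) all reduce to 0 modulo the current basis, so we have a Gröbner basis.
Inter-reduce: drop elements whose leading term is divisible by another's, tail-reduce, and make monic.
Reduced Gröbner basis: {u² - uv + 2u - 2, vw - w² - 2}.
Label its elements g_1 = u² - uv + 2u - 2, g_2 = vw - w² - 2.

Reduce p = u² - uv + 2u - vw + w² modulo G:
  leading term u²: subtract (1)·g_1 from u² - uv + 2u - vw + w² → -vw + w² + 2
  leading term vw: subtract (-1)·g_2 from -vw + w² + 2 → 0
  normal form = 0.
Since the normal form is 0, p ∈ I.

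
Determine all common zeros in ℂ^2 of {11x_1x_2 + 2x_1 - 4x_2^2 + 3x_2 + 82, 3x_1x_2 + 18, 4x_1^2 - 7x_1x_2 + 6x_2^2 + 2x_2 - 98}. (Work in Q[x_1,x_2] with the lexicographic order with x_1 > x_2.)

Compute a lex Gröbner basis by Buchberger's algorithm.
f_1 = 11x_1x_2 + 2x_1 - 4x_2^2 + 3x_2 + 82, LT = x_1x_2.
f_2 = 3x_1x_2 + 18, LT = x_1x_2.
f_3 = 4x_1^2 - 7x_1x_2 + 6x_2^2 + 2x_2 - 98, LT = x_1^2.

S(f_1,f_2): lcm = x_1x_2. S = 2/11x_1 - 4/11x_2^2 + 3/11x_2 + 16/11.
  leading term x_1: no divisor's leading term divides it; move 2/11x_1 to the remainder.
  leading term x_2^2: no divisor's leading term divides it; move -4/11x_2^2 to the remainder.
  leading term x_2: no divisor's leading term divides it; move 3/11x_2 to the remainder.
  leading term 1: no divisor's leading term divides it; move 16/11 to the remainder.
  remainder 2/11x_1 - 4/11x_2^2 + 3/11x_2 + 16/11 ≠ 0; add h_4 = 2/11x_1 - 4/11x_2^2 + 3/11x_2 + 16/11 to the basis.

S(f_1,f_3): lcm = x_1^2x_2. S = 2/11x_1^2 + 61/44x_1x_2^2 + 3/11x_1x_2 + 82/11x_1 - 3/2x_2^3 - 1/2x_2^2 + 49/2x_2.
  leading term x_1^2: subtract (1/22)·f_3 from 2/11x_1^2 + 61/44x_1x_2^2 + 3/11x_1x_2 + 82/11x_1 - 3/2x_2^3 - 1/2x_2^2 + 49/2x_2 → 61/44x_1x_2^2 + 13/22x_1x_2 + 82/11x_1 - 3/2x_2^3 - 17/22x_2^2 + 537/22x_2 + 49/11
  leading term x_1x_2^2: subtract (61/484x_2)·f_1 from 61/44x_1x_2^2 + 13/22x_1x_2 + 82/11x_1 - 3/2x_2^3 - 17/22x_2^2 + 537/22x_2 + 49/11 → 41/121x_1x_2 + 82/11x_1 - 241/242x_2^3 - 557/484x_2^2 + 1703/121x_2 + 49/11
  leading term x_1x_2: subtract (41/1331)·f_1 from 41/121x_1x_2 + 82/11x_1 - 241/242x_2^3 - 557/484x_2^2 + 1703/121x_2 + 49/11 → 9840/1331x_1 - 241/242x_2^3 - 5471/5324x_2^2 + 18610/1331x_2 + 2567/1331
  leading term x_1: subtract (4920/121)·h_4 from 9840/1331x_1 - 241/242x_2^3 - 5471/5324x_2^2 + 18610/1331x_2 + 2567/1331 → -241/242x_2^3 + 6659/484x_2^2 + 350/121x_2 - 6923/121
  leading term x_2^3: no divisor's leading term divides it; move -241/242x_2^3 to the remainder.
  leading term x_2^2: no divisor's leading term divides it; move 6659/484x_2^2 to the remainder.
  leading term x_2: no divisor's leading term divides it; move 350/121x_2 to the remainder.
  leading term 1: no divisor's leading term divides it; move -6923/121 to the remainder.
  remainder -241/242x_2^3 + 6659/484x_2^2 + 350/121x_2 - 6923/121 ≠ 0; add h_5 = -241/242x_2^3 + 6659/484x_2^2 + 350/121x_2 - 6923/121 to the basis.

S(f_2,f_3): lcm = x_1^2x_2. S = 7/4x_1x_2^2 + 6x_1 - 3/2x_2^3 - 1/2x_2^2 + 49/2x_2.
  leading term x_1x_2^2: subtract (7/44x_2)·f_1 from 7/4x_1x_2^2 + 6x_1 - 3/2x_2^3 - 1/2x_2^2 + 49/2x_2 → -7/22x_1x_2 + 6x_1 - 19/22x_2^3 - 43/44x_2^2 + 126/11x_2
  leading term x_1x_2: subtract (-7/242)·f_1 from -7/22x_1x_2 + 6x_1 - 19/22x_2^3 - 43/44x_2^2 + 126/11x_2 → 733/121x_1 - 19/22x_2^3 - 529/484x_2^2 + 2793/242x_2 + 287/121
  leading term x_1: subtract (733/22)·h_4 from 733/121x_1 - 19/22x_2^3 - 529/484x_2^2 + 2793/242x_2 + 287/121 → -19/22x_2^3 + 485/44x_2^2 + 27/11x_2 - 507/11
  leading term x_2^3: subtract (209/241)·h_5 from -19/22x_2^3 + 485/44x_2^2 + 27/11x_2 - 507/11 → -219/241x_2^2 - 13/241x_2 + 850/241
  leading term x_2^2: no divisor's leading term divides it; move -219/241x_2^2 to the remainder.
  leading term x_2: no divisor's leading term divides it; move -13/241x_2 to the remainder.
  leading term 1: no divisor's leading term divides it; move 850/241 to the remainder.
  remainder -219/241x_2^2 - 13/241x_2 + 850/241 ≠ 0; add h_6 = -219/241x_2^2 - 13/241x_2 + 850/241 to the basis.

S(f_1,h_4): lcm = x_1x_2. S = 2/11x_1 + 2x_2^3 - 41/22x_2^2 - 85/11x_2 + 82/11.
  leading term x_1: subtract (1)·h_4 from 2/11x_1 + 2x_2^3 - 41/22x_2^2 - 85/11x_2 + 82/11 → 2x_2^3 - 3/2x_2^2 - 8x_2 + 6
  leading term x_2^3: subtract (-484/241)·h_5 from 2x_2^3 - 3/2x_2^2 - 8x_2 + 6 → 12595/482x_2^2 - 528/241x_2 - 26246/241
  leading term x_2^2: subtract (-12595/438)·h_6 from 12595/482x_2^2 - 528/241x_2 - 26246/241 → -1639/438x_2 - 1639/219
  leading term x_2: no divisor's leading term divides it; move -1639/438x_2 to the remainder.
  leading term 1: no divisor's leading term divides it; move -1639/219 to the remainder.
  remainder -1639/438x_2 - 1639/219 ≠ 0; add h_7 = -1639/438x_2 - 1639/219 to the basis.

The other S-polynomials (S(f_2,h_4), S(f_3,h_4), S(f_1,h_5), S(f_2,h_5), S(f_3,h_5), S(h_4,h_5), S(f_1,h_6), S(f_2,h_6), S(f_3,h_6), S(h_4,h_6), S(h_5,h_6), S(f_1,h_7), S(f_2,h_7), S(f_3,h_7), S(h_4,h_7), S(h_5,h_7), S(h_6,h_7)) all reduce to 0 modulo the current basis, so we have a Gröbner basis.
Inter-reduce: drop elements whose leading term is divisible by another's, tail-reduce, and make monic.
Reduced Gröbner basis: {x_1 - 3, x_2 + 2}.

Since the basis is lex-ordered, x_2 + 2 is univariate in x_2. Its roots are {-2}. Back-substituting each root into the other basis elements fixes the other coordinates.
  x_2 = -2: the earlier basis element becomes x_1 - 3 = 0, giving x_1 = 3 — point (3, -2).
Substituting each solution back into the original system confirms all equations vanish.

{(3, -2)}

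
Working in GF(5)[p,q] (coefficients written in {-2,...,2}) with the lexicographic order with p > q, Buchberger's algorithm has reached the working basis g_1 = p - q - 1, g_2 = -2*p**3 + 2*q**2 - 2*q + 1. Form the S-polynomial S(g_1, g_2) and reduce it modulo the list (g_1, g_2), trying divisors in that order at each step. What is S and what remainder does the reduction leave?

lcm(LM(g_1), LM(g_2)) = p**3.
S = (lcm/LT(g_1))·g_1 − (lcm/LT(g_2))·g_2 = -p**2*q - p**2 + q**2 - q - 2.
Reduce S modulo (g_1, g_2) in that order:
  leading term p**2*q: subtract (-p*q)·g_1 from -p**2*q - p**2 + q**2 - q - 2 → -p**2 - p*q**2 - p*q + q**2 - q - 2
  leading term p**2: subtract (-p)·g_1 from -p**2 - p*q**2 - p*q + q**2 - q - 2 → -p*q**2 - 2*p*q - p + q**2 - q - 2
  leading term p*q**2: subtract (-q**2)·g_1 from -p*q**2 - 2*p*q - p + q**2 - q - 2 → -2*p*q - p - q**3 - q - 2
  leading term p*q: subtract (-2*q)·g_1 from -2*p*q - p - q**3 - q - 2 → -p - q**3 - 2*q**2 + 2*q - 2
  leading term p: subtract (-1)·g_1 from -p - q**3 - 2*q**2 + 2*q - 2 → -q**3 - 2*q**2 + q + 2
  leading term q**3: no divisor's leading term divides it; move -q**3 to the remainder.
  leading term q**2: no divisor's leading term divides it; move -2*q**2 to the remainder.
  leading term q: no divisor's leading term divides it; move q to the remainder.
  leading term 1: no divisor's leading term divides it; move 2 to the remainder.
The remainder -q**3 - 2*q**2 + q + 2 is nonzero, so it would be added as the next basis element.

S(g_1, g_2) = -p**2*q - p**2 + q**2 - q - 2; remainder on division = -q**3 - 2*q**2 + q + 2.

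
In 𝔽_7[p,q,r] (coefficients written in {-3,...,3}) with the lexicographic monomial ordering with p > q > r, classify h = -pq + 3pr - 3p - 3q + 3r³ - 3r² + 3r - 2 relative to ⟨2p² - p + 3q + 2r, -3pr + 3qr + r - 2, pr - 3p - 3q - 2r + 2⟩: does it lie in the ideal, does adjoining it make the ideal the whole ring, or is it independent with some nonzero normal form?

-pq + 3pr - 3p - 3q + 3r³ - 3r² + 3r - 2 lies in I (it reduces to 0).

First compute the reduced Gröbner basis of I by Buchberger's algorithm.
f_1 = 2p² - p + 3q + 2r, LT = p².
f_2 = -3pr + 3qr + r - 2, LT = pr.
f_3 = pr - 3p - 3q - 2r + 2, LT = pr.

S(f_1,f_2): lcm = p²r. S = pqr + pr - 3p - 2qr + r².
  reduce S modulo (f_1, f_2, f_3):
  remainder -3p + q²r - 3qr - 3q + r² - 2r - 3 ≠ 0; add k_4 = -3p + q²r - 3qr - 3q + r² - 2r - 3 to the basis.

S(f_1,f_3): lcm = p²r. S = 3p² + 3pq - 2pr - 2p - 2qr + r².
  reduce S modulo (f_1, f_2, f_3, k_4):
  remainder q³r - 2q²r - 3q² + qr² - 2qr + 2r² - r + 3 ≠ 0; add k_5 = q³r - 2q²r - 3q² + qr² - 2qr + 2r² - r + 3 to the basis.

S(f_2,f_3): lcm = pr. S = 3p - qr + 3q - 3r + 1.
  reduce S modulo (f_1, f_2, f_3, k_4, k_5):
  remainder q²r + 3qr + r² + 2r - 2 ≠ 0; add k_6 = q²r + 3qr + r² + 2r - 2 to the basis.

S(f_2,k_4): lcm = pr. S = -2q²r² - qr² - 2qr - 2r³ - 3r² + r + 3.
  reduce S modulo (f_1, f_2, f_3, k_4, k_5, k_6):
  remainder -2qr² - 2qr + r² - 3r + 3 ≠ 0; add k_7 = -2qr² - 2qr + r² - 3r + 3 to the basis.

S(f_2,k_5): lcm = pq³r. S = 2pq²r + 3pq² - pqr² + 2pqr - 2pr² + pr - 3p - q⁴r + 2q³r + 3q³.
  reduce S modulo (f_1, f_2, f_3, k_4, k_5, k_6, k_7):
  remainder q² + qr - 3q - 3r ≠ 0; add k_8 = q² + qr - 3q - 3r to the basis.

S(f_2,k_7): lcm = pqr². S = -pqr - 3pr² + 2pr - 2p - q²r² + 2qr² + 3qr.
  reduce S modulo (f_1, f_2, f_3, k_4, k_5, k_6, k_7, k_8):
  remainder -2qr - 2q + r³ + 3r² - 2 ≠ 0; add k_9 = -2qr - 2q + r³ + 3r² - 2 to the basis.

S(k_5,k_9): lcm = q³r. S = -q³ - 3q²r³ - 2q²r² - 2q²r + 3q² + qr² - 2qr + 2r² - r + 3.
  reduce S modulo (f_1, f_2, f_3, k_4, k_5, k_6, k_7, k_8, k_9):
  remainder 3r⁴ + 2r³ - 3r² + 3r - 2 ≠ 0; add k_10 = 3r⁴ + 2r³ - 3r² + 3r - 2 to the basis.

The other S-polynomials (S(f_1,k_4), S(f_3,k_4), S(f_1,k_5), S(f_3,k_5), S(k_4,k_5), S(f_1,k_6), S(f_2,k_6), S(f_3,k_6), S(k_4,k_6), S(k_5,k_6), S(f_1,k_7), S(f_3,k_7), S(k_4,k_7), S(k_5,k_7), S(k_6,k_7), S(f_1,k_8), S(f_2,k_8), S(f_3,k_8), S(k_4,k_8), S(k_5,k_8), S(k_6,k_8), S(k_7,k_8), S(f_1,k_9), S(f_2,k_9), S(f_3,k_9), S(k_4,k_9), S(k_6,k_9), S(k_7,k_9), S(k_8,k_9), S(f_1,k_10), S(f_2,k_10), S(f_3,k_10), S(k_4,k_10), S(k_5,k_10), S(k_6,k_10), S(k_7,k_10), S(k_8,k_10), S(k_9,k_10)) all reduce to 0 modulo the current basis, so we have a Gröbner basis.
Inter-reduce: drop elements whose leading term is divisible by another's, tail-reduce, and make monic.
Reduced Gröbner basis: {p - q + r³ + 3r² - r + 3, q² + 3q - 3r³ - 2r² - 3r - 1, qr + q + 3r³ + 2r² + 1, r⁴ + 3r³ - r² + r - 3}.
Label its elements g_1 = p - q + r³ + 3r² - r + 3, g_2 = q² + 3q - 3r³ - 2r² - 3r - 1, g_3 = qr + q + 3r³ + 2r² + 1, g_4 = r⁴ + 3r³ - r² + r - 3.

Reduce h = -pq + 3pr - 3p - 3q + 3r³ - 3r² + 3r - 2 modulo G:
  leading term pq: subtract (-q)·g_1 from -pq + 3pr - 3p - 3q + 3r³ - 3r² + 3r - 2 → 3pr - 3p - q² + qr³ + 3qr² - qr + 3r³ - 3r² + 3r - 2
  leading term pr: subtract (3r)·g_1 from 3pr - 3p - q² + qr³ + 3qr² - qr + 3r³ - 3r² + 3r - 2 → -3p - q² + qr³ + 3qr² + 2qr - 3r⁴ + r³ + r - 2
  leading term p: subtract (-3)·g_1 from -3p - q² + qr³ + 3qr² + 2qr - 3r⁴ + r³ + r - 2 → -q² + qr³ + 3qr² + 2qr - 3q - 3r⁴ - 3r³ + 2r² - 2r
  leading term q²: subtract (-1)·g_2 from -q² + qr³ + 3qr² + 2qr - 3q - 3r⁴ - 3r³ + 2r² - 2r → qr³ + 3qr² + 2qr - 3r⁴ + r³ + 2r - 1
  leading term qr³: subtract (r²)·g_3 from qr³ + 3qr² + 2qr - 3r⁴ + r³ + 2r - 1 → 2qr² + 2qr - 3r⁵ + 2r⁴ + r³ - r² + 2r - 1
  leading term qr²: subtract (2r)·g_3 from 2qr² + 2qr - 3r⁵ + 2r⁴ + r³ - r² + 2r - 1 → -3r⁵ + 3r⁴ - 3r³ - r² - 1
  leading term r⁵: subtract (-3r)·g_4 from -3r⁵ + 3r⁴ - 3r³ - r² - 1 → -2r⁴ + r³ + 2r² - 2r - 1
  leading term r⁴: subtract (-2)·g_4 from -2r⁴ + r³ + 2r² - 2r - 1 → 0
  normal form = 0.
Since the normal form is 0, h ∈ I.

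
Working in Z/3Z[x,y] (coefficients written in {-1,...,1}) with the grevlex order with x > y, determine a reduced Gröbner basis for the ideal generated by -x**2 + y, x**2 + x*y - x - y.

G = {x**2 - y, x*y - x, y**2 - y}

f_1 = -x**2 + y, LT = x**2.
f_2 = x**2 + x*y - x - y, LT = x**2.

S(f_1,f_2): lcm = x**2. S = -x*y + x.
  leading term x*y: no divisor's leading term divides it; move -x*y to the remainder.
  leading term x: no divisor's leading term divides it; move x to the remainder.
  remainder -x*y + x ≠ 0; add g_3 = -x*y + x to the basis.

S(f_1,g_3): lcm = x**2*y. S = x**2 - y**2.
  leading term x**2: subtract (-1)·f_1 from x**2 - y**2 → -y**2 + y
  leading term y**2: no divisor's leading term divides it; move -y**2 to the remainder.
  leading term y: no divisor's leading term divides it; move y to the remainder.
  remainder -y**2 + y ≠ 0; add g_4 = -y**2 + y to the basis.

The other S-polynomials (S(f_2,g_3), S(f_1,g_4), S(f_2,g_4), S(g_3,g_4)) all reduce to 0 modulo the current basis, so we have a Gröbner basis.
Inter-reduce: drop elements whose leading term is divisible by another's, tail-reduce, and make monic.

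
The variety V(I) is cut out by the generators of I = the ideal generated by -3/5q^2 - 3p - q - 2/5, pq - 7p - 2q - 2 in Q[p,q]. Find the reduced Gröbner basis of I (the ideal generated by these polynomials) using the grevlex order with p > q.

G = {p^2 + 154/15p + 16/5q + 16/5, pq - 7p - 2q - 2, q^2 + 5p + 5/3q + 2/3}

The reduced Gröbner basis is the canonical form of the ideal for this ordering.

f_1 = -3/5q^2 - 3p - q - 2/5, LT = q^2.
f_2 = pq - 7p - 2q - 2, LT = pq.

S(f_1,f_2): lcm = pq^2. S = 5p^2 + 26/3pq + 2q^2 + 2/3p + 2q.
  reduce S modulo (f_1, f_2):
  remainder 5p^2 + 154/3p + 16q + 16 ≠ 0; add g_3 = 5p^2 + 154/3p + 16q + 16 to the basis.

The other S-polynomials (S(f_1,g_3), S(f_2,g_3)) all reduce to 0 modulo the current basis, so we have a Gröbner basis.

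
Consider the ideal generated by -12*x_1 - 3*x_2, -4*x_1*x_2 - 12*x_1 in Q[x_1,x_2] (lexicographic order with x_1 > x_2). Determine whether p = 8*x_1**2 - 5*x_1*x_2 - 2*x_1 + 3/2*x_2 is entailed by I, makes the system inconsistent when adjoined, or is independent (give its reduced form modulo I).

8*x_1**2 - 5*x_1*x_2 - 2*x_1 + 3/2*x_2 is independent of I; its normal form modulo I is -13/4*x_2.

First compute the reduced Gröbner basis of I by Buchberger's algorithm.
f_1 = -12*x_1 - 3*x_2, LT = x_1.
f_2 = -4*x_1*x_2 - 12*x_1, LT = x_1*x_2.

S(f_1,f_2): lcm = x_1*x_2. S = -3*x_1 + 1/4*x_2**2.
  leading term x_1: subtract (1/4)·f_1 from -3*x_1 + 1/4*x_2**2 → 1/4*x_2**2 + 3/4*x_2
  leading term x_2**2: no divisor's leading term divides it; move 1/4*x_2**2 to the remainder.
  leading term x_2: no divisor's leading term divides it; move 3/4*x_2 to the remainder.
  remainder 1/4*x_2**2 + 3/4*x_2 ≠ 0; add h_3 = 1/4*x_2**2 + 3/4*x_2 to the basis.

The other S-polynomials (S(f_1,h_3), S(f_2,h_3)) all reduce to 0 modulo the current basis, so we have a Gröbner basis.
Inter-reduce: drop elements whose leading term is divisible by another's, tail-reduce, and make monic.
Reduced Gröbner basis: {x_1 + 1/4*x_2, x_2**2 + 3*x_2}.
Label its elements g_1 = x_1 + 1/4*x_2, g_2 = x_2**2 + 3*x_2.

Reduce p = 8*x_1**2 - 5*x_1*x_2 - 2*x_1 + 3/2*x_2 modulo G:
  leading term x_1**2: subtract (8*x_1)·g_1 from 8*x_1**2 - 5*x_1*x_2 - 2*x_1 + 3/2*x_2 → -7*x_1*x_2 - 2*x_1 + 3/2*x_2
  leading term x_1*x_2: subtract (-7*x_2)·g_1 from -7*x_1*x_2 - 2*x_1 + 3/2*x_2 → -2*x_1 + 7/4*x_2**2 + 3/2*x_2
  leading term x_1: subtract (-2)·g_1 from -2*x_1 + 7/4*x_2**2 + 3/2*x_2 → 7/4*x_2**2 + 2*x_2
  leading term x_2**2: subtract (7/4)·g_2 from 7/4*x_2**2 + 2*x_2 → -13/4*x_2
  leading term x_2: no divisor's leading term divides it; move -13/4*x_2 to the remainder.
  normal form = -13/4*x_2.
The normal form is nonzero, so p ∉ I. Since p minus its normal form lies in I, I + (p) = I + (r) where r = -13/4*x_2; decide whether this ideal is the whole ring.
Run Buchberger on G together with r (pairs among the g_i already reduce to 0 since G is a Gröbner basis):
g_1 = x_1 + 1/4*x_2, LT = x_1.
g_2 = x_2**2 + 3*x_2, LT = x_2**2.
r = -13/4*x_2, LT = x_2.

The S-polynomials (S(g_1,g_2), S(g_1,r), S(g_2,r)) all reduce to 0 modulo the current basis, so we have a Gröbner basis.
Inter-reduce: drop elements whose leading term is divisible by another's, tail-reduce, and make monic.
Reduced Gröbner basis: {x_1, x_2}.
The reduced Gröbner basis of I + (p) is {x_1, x_2} ≠ {1}, a proper ideal, so the enlarged system stays consistent: p is independent of I, with normal form -13/4*x_2.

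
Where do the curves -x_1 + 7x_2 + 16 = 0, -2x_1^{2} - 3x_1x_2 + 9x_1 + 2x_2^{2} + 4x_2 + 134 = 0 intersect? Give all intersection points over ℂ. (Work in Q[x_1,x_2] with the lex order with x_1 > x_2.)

{(-5, -3), (34/3, -2/3)}

Compute a lex Gröbner basis by Buchberger's algorithm.
f_1 = -x_1 + 7x_2 + 16, LT = x_1.
f_2 = -2x_1^{2} - 3x_1x_2 + 9x_1 + 2x_2^{2} + 4x_2 + 134, LT = x_1^{2}.

S(f_1,f_2): lcm = x_1^{2}. S = -\tfrac{17}{2}x_1x_2 - \tfrac{23}{2}x_1 + x_2^{2} + 2x_2 + 67.
  leading term x_1x_2: subtract (\tfrac{17}{2}x_2)·f_1 from -\tfrac{17}{2}x_1x_2 - \tfrac{23}{2}x_1 + x_2^{2} + 2x_2 + 67 → -\tfrac{23}{2}x_1 - \tfrac{117}{2}x_2^{2} - 134x_2 + 67
  leading term x_1: subtract (\tfrac{23}{2})·f_1 from -\tfrac{23}{2}x_1 - \tfrac{117}{2}x_2^{2} - 134x_2 + 67 → -\tfrac{117}{2}x_2^{2} - \tfrac{429}{2}x_2 - 117
  leading term x_2^{2}: no divisor's leading term divides it; move -\tfrac{117}{2}x_2^{2} to the remainder.
  leading term x_2: no divisor's leading term divides it; move -\tfrac{429}{2}x_2 to the remainder.
  leading term 1: no divisor's leading term divides it; move -117 to the remainder.
  remainder -\tfrac{117}{2}x_2^{2} - \tfrac{429}{2}x_2 - 117 ≠ 0; add h_3 = -\tfrac{117}{2}x_2^{2} - \tfrac{429}{2}x_2 - 117 to the basis.

The other S-polynomials (S(f_1,h_3), S(f_2,h_3)) all reduce to 0 modulo the current basis, so we have a Gröbner basis.
Inter-reduce: drop elements whose leading term is divisible by another's, tail-reduce, and make monic.
Reduced Gröbner basis: {x_1 - 7x_2 - 16, x_2^{2} + \tfrac{11}{3}x_2 + 2}.

Since the basis is lex-ordered, x_2^{2} + \tfrac{11}{3}x_2 + 2 is univariate in x_2. Its roots are {-3, -2/3}. Back-substituting each root into the other basis elements fixes the other coordinates.
  x_2 = -3: the earlier basis element becomes x_1 + 5 = 0, giving x_1 = -5 — point (-5, -3).
  x_2 = -2/3: the earlier basis element becomes x_1 - \tfrac{34}{3} = 0, giving x_1 = 34/3 — point (34/3, -2/3).
Check: every point annihilates each of the original generators.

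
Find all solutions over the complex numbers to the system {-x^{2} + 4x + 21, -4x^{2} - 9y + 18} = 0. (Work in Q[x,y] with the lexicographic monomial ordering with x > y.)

{(7, -178/9), (-3, -2)}

Compute a lex Gröbner basis by Buchberger's algorithm.
f_1 = -x^{2} + 4x + 21, LT = x^{2}.
f_2 = -4x^{2} - 9y + 18, LT = x^{2}.

S(f_1,f_2): lcm = x^{2}. S = -4x - \tfrac{9}{4}y - \tfrac{33}{2}.
  leading term x: no divisor's leading term divides it; move -4x to the remainder.
  leading term y: no divisor's leading term divides it; move -\tfrac{9}{4}y to the remainder.
  leading term 1: no divisor's leading term divides it; move -\tfrac{33}{2} to the remainder.
  remainder -4x - \tfrac{9}{4}y - \tfrac{33}{2} ≠ 0; add h_3 = -4x - \tfrac{9}{4}y - \tfrac{33}{2} to the basis.

S(f_1,h_3): lcm = x^{2}. S = -\tfrac{9}{16}xy - \tfrac{65}{8}x - 21.
  leading term xy: subtract (\tfrac{9}{64}y)·h_3 from -\tfrac{9}{16}xy - \tfrac{65}{8}x - 21 → -\tfrac{65}{8}x + \tfrac{81}{256}y^{2} + \tfrac{297}{128}y - 21
  leading term x: subtract (\tfrac{65}{32})·h_3 from -\tfrac{65}{8}x + \tfrac{81}{256}y^{2} + \tfrac{297}{128}y - 21 → \tfrac{81}{256}y^{2} + \tfrac{441}{64}y + \tfrac{801}{64}
  leading term y^{2}: no divisor's leading term divides it; move \tfrac{81}{256}y^{2} to the remainder.
  leading term y: no divisor's leading term divides it; move \tfrac{441}{64}y to the remainder.
  leading term 1: no divisor's leading term divides it; move \tfrac{801}{64} to the remainder.
  remainder \tfrac{81}{256}y^{2} + \tfrac{441}{64}y + \tfrac{801}{64} ≠ 0; add h_4 = \tfrac{81}{256}y^{2} + \tfrac{441}{64}y + \tfrac{801}{64} to the basis.

S(f_2,h_3): lcm = x^{2}. S = -\tfrac{9}{16}xy - \tfrac{33}{8}x + \tfrac{9}{4}y - \tfrac{9}{2}.
  leading term xy: subtract (\tfrac{9}{64}y)·h_3 from -\tfrac{9}{16}xy - \tfrac{33}{8}x + \tfrac{9}{4}y - \tfrac{9}{2} → -\tfrac{33}{8}x + \tfrac{81}{256}y^{2} + \tfrac{585}{128}y - \tfrac{9}{2}
  leading term x: subtract (\tfrac{33}{32})·h_3 from -\tfrac{33}{8}x + \tfrac{81}{256}y^{2} + \tfrac{585}{128}y - \tfrac{9}{2} → \tfrac{81}{256}y^{2} + \tfrac{441}{64}y + \tfrac{801}{64}
  leading term y^{2}: subtract (1)·h_4 from \tfrac{81}{256}y^{2} + \tfrac{441}{64}y + \tfrac{801}{64} → 0
  remainder 0.

S(f_1,h_4): leading monomials are coprime, so the S-polynomial reduces to 0 (Buchberger's first criterion).
S(f_2,h_4): leading monomials are coprime, so the S-polynomial reduces to 0 (Buchberger's first criterion).
S(h_3,h_4): leading monomials are coprime, so the S-polynomial reduces to 0 (Buchberger's first criterion).
Every S-polynomial of the final basis reduces to 0, so we have a Gröbner basis.
Inter-reduce: drop elements whose leading term is divisible by another's, tail-reduce, and make monic.
Reduced Gröbner basis: {x + \tfrac{9}{16}y + \tfrac{33}{8}, y^{2} + \tfrac{196}{9}y + \tfrac{356}{9}}.

The lex basis is triangular: the last element involves only y. Solving y^{2} + \tfrac{196}{9}y + \tfrac{356}{9} = 0 gives y ∈ {-178/9, -2}; substituting each value into the earlier elements determines the remaining variables.
  y = -178/9: the earlier basis element becomes x - 7 = 0, giving x = 7 — point (7, -178/9).
  y = -2: the earlier basis element becomes x + 3 = 0, giving x = -3 — point (-3, -2).
Check: every point annihilates each of the original generators.
A lex Gröbner basis triangularizes the system, enabling back-substitution.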